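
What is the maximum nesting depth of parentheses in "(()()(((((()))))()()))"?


Input: "(()()(((((()))))()()))"
Tracking depth:
  Position 0 '(': depth becomes 1
  Position 1 '(': depth becomes 2
  Position 2 ')': depth becomes 1
  Position 3 '(': depth becomes 2
  Position 4 ')': depth becomes 1
  Position 5 '(': depth becomes 2
  Position 6 '(': depth becomes 3
  Position 7 '(': depth becomes 4
  Position 8 '(': depth becomes 5
  Position 9 '(': depth becomes 6
  Position 10 '(': depth becomes 7
  Position 11 ')': depth becomes 6
  Position 12 ')': depth becomes 5
  Position 13 ')': depth becomes 4
  Position 14 ')': depth becomes 3
  Position 15 ')': depth becomes 2
  Position 16 '(': depth becomes 3
  Position 17 ')': depth becomes 2
  Position 18 '(': depth becomes 3
  Position 19 ')': depth becomes 2
  Position 20 ')': depth becomes 1
  Position 21 ')': depth becomes 0
Maximum depth reached: 7

7


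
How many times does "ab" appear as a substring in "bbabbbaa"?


Searching for "ab" in "bbabbbaa"
Scanning each position:
  Position 0: "bb" => no
  Position 1: "ba" => no
  Position 2: "ab" => MATCH
  Position 3: "bb" => no
  Position 4: "bb" => no
  Position 5: "ba" => no
  Position 6: "aa" => no
Total occurrences: 1

1


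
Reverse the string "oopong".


Input: oopong
Reading characters right to left:
  Position 5: 'g'
  Position 4: 'n'
  Position 3: 'o'
  Position 2: 'p'
  Position 1: 'o'
  Position 0: 'o'
Reversed: gnopoo

gnopoo


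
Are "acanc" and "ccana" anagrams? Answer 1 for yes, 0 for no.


Strings: "acanc", "ccana"
Sorted first:  aaccn
Sorted second: aaccn
Sorted forms match => anagrams

1


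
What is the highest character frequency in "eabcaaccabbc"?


Input: eabcaaccabbc
Character counts:
  'a': 4
  'b': 3
  'c': 4
  'e': 1
Maximum frequency: 4

4


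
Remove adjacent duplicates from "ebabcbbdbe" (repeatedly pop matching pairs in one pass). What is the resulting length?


Input: ebabcbbdbe
Stack-based adjacent duplicate removal:
  Read 'e': push. Stack: e
  Read 'b': push. Stack: eb
  Read 'a': push. Stack: eba
  Read 'b': push. Stack: ebab
  Read 'c': push. Stack: ebabc
  Read 'b': push. Stack: ebabcb
  Read 'b': matches stack top 'b' => pop. Stack: ebabc
  Read 'd': push. Stack: ebabcd
  Read 'b': push. Stack: ebabcdb
  Read 'e': push. Stack: ebabcdbe
Final stack: "ebabcdbe" (length 8)

8


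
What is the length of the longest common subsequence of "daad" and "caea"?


LCS of "daad" and "caea"
DP table:
           c    a    e    a
      0    0    0    0    0
  d   0    0    0    0    0
  a   0    0    1    1    1
  a   0    0    1    1    2
  d   0    0    1    1    2
LCS length = dp[4][4] = 2

2


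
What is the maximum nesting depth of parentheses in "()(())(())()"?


Input: "()(())(())()"
Tracking depth:
  Position 0 '(': depth becomes 1
  Position 1 ')': depth becomes 0
  Position 2 '(': depth becomes 1
  Position 3 '(': depth becomes 2
  Position 4 ')': depth becomes 1
  Position 5 ')': depth becomes 0
  Position 6 '(': depth becomes 1
  Position 7 '(': depth becomes 2
  Position 8 ')': depth becomes 1
  Position 9 ')': depth becomes 0
  Position 10 '(': depth becomes 1
  Position 11 ')': depth becomes 0
Maximum depth reached: 2

2


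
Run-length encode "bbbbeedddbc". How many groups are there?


Input: bbbbeedddbc
Scanning for consecutive runs:
  Group 1: 'b' x 4 (positions 0-3)
  Group 2: 'e' x 2 (positions 4-5)
  Group 3: 'd' x 3 (positions 6-8)
  Group 4: 'b' x 1 (positions 9-9)
  Group 5: 'c' x 1 (positions 10-10)
Total groups: 5

5


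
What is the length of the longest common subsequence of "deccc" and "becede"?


LCS of "deccc" and "becede"
DP table:
           b    e    c    e    d    e
      0    0    0    0    0    0    0
  d   0    0    0    0    0    1    1
  e   0    0    1    1    1    1    2
  c   0    0    1    2    2    2    2
  c   0    0    1    2    2    2    2
  c   0    0    1    2    2    2    2
LCS length = dp[5][6] = 2

2


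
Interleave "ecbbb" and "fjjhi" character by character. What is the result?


Interleaving "ecbbb" and "fjjhi":
  Position 0: 'e' from first, 'f' from second => "ef"
  Position 1: 'c' from first, 'j' from second => "cj"
  Position 2: 'b' from first, 'j' from second => "bj"
  Position 3: 'b' from first, 'h' from second => "bh"
  Position 4: 'b' from first, 'i' from second => "bi"
Result: efcjbjbhbi

efcjbjbhbi


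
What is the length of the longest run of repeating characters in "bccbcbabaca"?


Input: "bccbcbabaca"
Scanning for longest run:
  Position 1 ('c'): new char, reset run to 1
  Position 2 ('c'): continues run of 'c', length=2
  Position 3 ('b'): new char, reset run to 1
  Position 4 ('c'): new char, reset run to 1
  Position 5 ('b'): new char, reset run to 1
  Position 6 ('a'): new char, reset run to 1
  Position 7 ('b'): new char, reset run to 1
  Position 8 ('a'): new char, reset run to 1
  Position 9 ('c'): new char, reset run to 1
  Position 10 ('a'): new char, reset run to 1
Longest run: 'c' with length 2

2


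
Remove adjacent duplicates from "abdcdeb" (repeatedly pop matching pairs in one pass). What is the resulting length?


Input: abdcdeb
Stack-based adjacent duplicate removal:
  Read 'a': push. Stack: a
  Read 'b': push. Stack: ab
  Read 'd': push. Stack: abd
  Read 'c': push. Stack: abdc
  Read 'd': push. Stack: abdcd
  Read 'e': push. Stack: abdcde
  Read 'b': push. Stack: abdcdeb
Final stack: "abdcdeb" (length 7)

7


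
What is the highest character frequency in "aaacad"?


Input: aaacad
Character counts:
  'a': 4
  'c': 1
  'd': 1
Maximum frequency: 4

4


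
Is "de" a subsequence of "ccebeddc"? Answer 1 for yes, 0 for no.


Check if "de" is a subsequence of "ccebeddc"
Greedy scan:
  Position 0 ('c'): no match needed
  Position 1 ('c'): no match needed
  Position 2 ('e'): no match needed
  Position 3 ('b'): no match needed
  Position 4 ('e'): no match needed
  Position 5 ('d'): matches sub[0] = 'd'
  Position 6 ('d'): no match needed
  Position 7 ('c'): no match needed
Only matched 1/2 characters => not a subsequence

0


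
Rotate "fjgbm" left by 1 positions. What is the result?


Input: "fjgbm", rotate left by 1
First 1 characters: "f"
Remaining characters: "jgbm"
Concatenate remaining + first: "jgbm" + "f" = "jgbmf"

jgbmf


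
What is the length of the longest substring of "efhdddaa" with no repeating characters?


Input: "efhdddaa"
Sliding window (track last position of each char):
  Position 0 ('e'): window [0,0] length 1 -- new best
  Position 1 ('f'): window [0,1] length 2 -- new best
  Position 2 ('h'): window [0,2] length 3 -- new best
  Position 3 ('d'): window [0,3] length 4 -- new best
  Position 4 ('d'): repeat (last at 3), move window start to 4
  Position 4 ('d'): window [4,4] length 1
  Position 5 ('d'): repeat (last at 4), move window start to 5
  Position 5 ('d'): window [5,5] length 1
  Position 6 ('a'): window [5,6] length 2
  Position 7 ('a'): repeat (last at 6), move window start to 7
  Position 7 ('a'): window [7,7] length 1
Longest substring with no repeats: "efhd" with length 4

4


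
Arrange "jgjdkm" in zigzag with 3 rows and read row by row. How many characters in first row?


Zigzag "jgjdkm" into 3 rows:
Placing characters:
  'j' => row 0
  'g' => row 1
  'j' => row 2
  'd' => row 1
  'k' => row 0
  'm' => row 1
Rows:
  Row 0: "jk"
  Row 1: "gdm"
  Row 2: "j"
First row length: 2

2


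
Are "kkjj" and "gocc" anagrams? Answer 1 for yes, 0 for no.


Strings: "kkjj", "gocc"
Sorted first:  jjkk
Sorted second: ccgo
Differ at position 0: 'j' vs 'c' => not anagrams

0


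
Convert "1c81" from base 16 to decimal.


Input: "1c81" in base 16
Positional expansion:
  Digit '1' (value 1) x 16^3 = 4096
  Digit 'c' (value 12) x 16^2 = 3072
  Digit '8' (value 8) x 16^1 = 128
  Digit '1' (value 1) x 16^0 = 1
Sum = 7297

7297


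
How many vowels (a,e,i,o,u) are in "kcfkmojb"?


Input: kcfkmojb
Checking each character:
  'k' at position 0: consonant
  'c' at position 1: consonant
  'f' at position 2: consonant
  'k' at position 3: consonant
  'm' at position 4: consonant
  'o' at position 5: vowel (running total: 1)
  'j' at position 6: consonant
  'b' at position 7: consonant
Total vowels: 1

1


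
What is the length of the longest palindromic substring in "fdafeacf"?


Input: "fdafeacf"
Checking substrings for palindromes:
  No multi-char palindromic substrings found
Longest palindromic substring: "f" with length 1

1


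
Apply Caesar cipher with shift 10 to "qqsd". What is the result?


Caesar cipher: shift "qqsd" by 10
  'q' (pos 16) + 10 = pos 0 = 'a'
  'q' (pos 16) + 10 = pos 0 = 'a'
  's' (pos 18) + 10 = pos 2 = 'c'
  'd' (pos 3) + 10 = pos 13 = 'n'
Result: aacn

aacn


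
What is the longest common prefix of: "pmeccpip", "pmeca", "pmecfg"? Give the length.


Words: pmeccpip, pmeca, pmecfg
  Position 0: all 'p' => match
  Position 1: all 'm' => match
  Position 2: all 'e' => match
  Position 3: all 'c' => match
  Position 4: ('c', 'a', 'f') => mismatch, stop
LCP = "pmec" (length 4)

4


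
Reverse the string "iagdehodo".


Input: iagdehodo
Reading characters right to left:
  Position 8: 'o'
  Position 7: 'd'
  Position 6: 'o'
  Position 5: 'h'
  Position 4: 'e'
  Position 3: 'd'
  Position 2: 'g'
  Position 1: 'a'
  Position 0: 'i'
Reversed: odohedgai

odohedgai


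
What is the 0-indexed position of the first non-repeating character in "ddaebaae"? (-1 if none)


Input: ddaebaae
Character frequencies:
  'a': 3
  'b': 1
  'd': 2
  'e': 2
Scanning left to right for freq == 1:
  Position 0 ('d'): freq=2, skip
  Position 1 ('d'): freq=2, skip
  Position 2 ('a'): freq=3, skip
  Position 3 ('e'): freq=2, skip
  Position 4 ('b'): unique! => answer = 4

4


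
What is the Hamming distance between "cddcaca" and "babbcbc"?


Comparing "cddcaca" and "babbcbc" position by position:
  Position 0: 'c' vs 'b' => differ
  Position 1: 'd' vs 'a' => differ
  Position 2: 'd' vs 'b' => differ
  Position 3: 'c' vs 'b' => differ
  Position 4: 'a' vs 'c' => differ
  Position 5: 'c' vs 'b' => differ
  Position 6: 'a' vs 'c' => differ
Total differences (Hamming distance): 7

7


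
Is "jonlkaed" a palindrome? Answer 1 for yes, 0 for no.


Input: jonlkaed
Reversed: deaklnoj
  Compare pos 0 ('j') with pos 7 ('d'): MISMATCH
  Compare pos 1 ('o') with pos 6 ('e'): MISMATCH
  Compare pos 2 ('n') with pos 5 ('a'): MISMATCH
  Compare pos 3 ('l') with pos 4 ('k'): MISMATCH
Result: not a palindrome

0


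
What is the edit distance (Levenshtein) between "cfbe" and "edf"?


Computing edit distance: "cfbe" -> "edf"
DP table:
           e    d    f
      0    1    2    3
  c   1    1    2    3
  f   2    2    2    2
  b   3    3    3    3
  e   4    3    4    4
Edit distance = dp[4][3] = 4

4


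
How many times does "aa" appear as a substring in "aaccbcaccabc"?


Searching for "aa" in "aaccbcaccabc"
Scanning each position:
  Position 0: "aa" => MATCH
  Position 1: "ac" => no
  Position 2: "cc" => no
  Position 3: "cb" => no
  Position 4: "bc" => no
  Position 5: "ca" => no
  Position 6: "ac" => no
  Position 7: "cc" => no
  Position 8: "ca" => no
  Position 9: "ab" => no
  Position 10: "bc" => no
Total occurrences: 1

1


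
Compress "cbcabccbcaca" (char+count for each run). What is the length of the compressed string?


Input: cbcabccbcaca
Runs:
  'c' x 1 => "c1"
  'b' x 1 => "b1"
  'c' x 1 => "c1"
  'a' x 1 => "a1"
  'b' x 1 => "b1"
  'c' x 2 => "c2"
  'b' x 1 => "b1"
  'c' x 1 => "c1"
  'a' x 1 => "a1"
  'c' x 1 => "c1"
  'a' x 1 => "a1"
Compressed: "c1b1c1a1b1c2b1c1a1c1a1"
Compressed length: 22

22


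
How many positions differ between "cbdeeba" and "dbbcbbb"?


Comparing "cbdeeba" and "dbbcbbb" position by position:
  Position 0: 'c' vs 'd' => DIFFER
  Position 1: 'b' vs 'b' => same
  Position 2: 'd' vs 'b' => DIFFER
  Position 3: 'e' vs 'c' => DIFFER
  Position 4: 'e' vs 'b' => DIFFER
  Position 5: 'b' vs 'b' => same
  Position 6: 'a' vs 'b' => DIFFER
Positions that differ: 5

5


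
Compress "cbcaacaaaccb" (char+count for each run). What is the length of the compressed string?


Input: cbcaacaaaccb
Runs:
  'c' x 1 => "c1"
  'b' x 1 => "b1"
  'c' x 1 => "c1"
  'a' x 2 => "a2"
  'c' x 1 => "c1"
  'a' x 3 => "a3"
  'c' x 2 => "c2"
  'b' x 1 => "b1"
Compressed: "c1b1c1a2c1a3c2b1"
Compressed length: 16

16


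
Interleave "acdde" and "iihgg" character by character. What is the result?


Interleaving "acdde" and "iihgg":
  Position 0: 'a' from first, 'i' from second => "ai"
  Position 1: 'c' from first, 'i' from second => "ci"
  Position 2: 'd' from first, 'h' from second => "dh"
  Position 3: 'd' from first, 'g' from second => "dg"
  Position 4: 'e' from first, 'g' from second => "eg"
Result: aicidhdgeg

aicidhdgeg


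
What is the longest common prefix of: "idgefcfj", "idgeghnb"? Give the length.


Words: idgefcfj, idgeghnb
  Position 0: all 'i' => match
  Position 1: all 'd' => match
  Position 2: all 'g' => match
  Position 3: all 'e' => match
  Position 4: ('f', 'g') => mismatch, stop
LCP = "idge" (length 4)

4


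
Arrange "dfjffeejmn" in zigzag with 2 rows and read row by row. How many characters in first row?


Zigzag "dfjffeejmn" into 2 rows:
Placing characters:
  'd' => row 0
  'f' => row 1
  'j' => row 0
  'f' => row 1
  'f' => row 0
  'e' => row 1
  'e' => row 0
  'j' => row 1
  'm' => row 0
  'n' => row 1
Rows:
  Row 0: "djfem"
  Row 1: "ffejn"
First row length: 5

5


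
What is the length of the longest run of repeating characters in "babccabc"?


Input: "babccabc"
Scanning for longest run:
  Position 1 ('a'): new char, reset run to 1
  Position 2 ('b'): new char, reset run to 1
  Position 3 ('c'): new char, reset run to 1
  Position 4 ('c'): continues run of 'c', length=2
  Position 5 ('a'): new char, reset run to 1
  Position 6 ('b'): new char, reset run to 1
  Position 7 ('c'): new char, reset run to 1
Longest run: 'c' with length 2

2


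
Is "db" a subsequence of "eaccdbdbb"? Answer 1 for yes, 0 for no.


Check if "db" is a subsequence of "eaccdbdbb"
Greedy scan:
  Position 0 ('e'): no match needed
  Position 1 ('a'): no match needed
  Position 2 ('c'): no match needed
  Position 3 ('c'): no match needed
  Position 4 ('d'): matches sub[0] = 'd'
  Position 5 ('b'): matches sub[1] = 'b'
  Position 6 ('d'): no match needed
  Position 7 ('b'): no match needed
  Position 8 ('b'): no match needed
All 2 characters matched => is a subsequence

1


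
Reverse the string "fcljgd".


Input: fcljgd
Reading characters right to left:
  Position 5: 'd'
  Position 4: 'g'
  Position 3: 'j'
  Position 2: 'l'
  Position 1: 'c'
  Position 0: 'f'
Reversed: dgjlcf

dgjlcf


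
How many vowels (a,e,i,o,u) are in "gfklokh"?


Input: gfklokh
Checking each character:
  'g' at position 0: consonant
  'f' at position 1: consonant
  'k' at position 2: consonant
  'l' at position 3: consonant
  'o' at position 4: vowel (running total: 1)
  'k' at position 5: consonant
  'h' at position 6: consonant
Total vowels: 1

1


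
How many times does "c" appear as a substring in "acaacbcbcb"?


Searching for "c" in "acaacbcbcb"
Scanning each position:
  Position 0: "a" => no
  Position 1: "c" => MATCH
  Position 2: "a" => no
  Position 3: "a" => no
  Position 4: "c" => MATCH
  Position 5: "b" => no
  Position 6: "c" => MATCH
  Position 7: "b" => no
  Position 8: "c" => MATCH
  Position 9: "b" => no
Total occurrences: 4

4


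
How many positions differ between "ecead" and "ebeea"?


Comparing "ecead" and "ebeea" position by position:
  Position 0: 'e' vs 'e' => same
  Position 1: 'c' vs 'b' => DIFFER
  Position 2: 'e' vs 'e' => same
  Position 3: 'a' vs 'e' => DIFFER
  Position 4: 'd' vs 'a' => DIFFER
Positions that differ: 3

3


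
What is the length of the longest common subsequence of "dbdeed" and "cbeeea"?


LCS of "dbdeed" and "cbeeea"
DP table:
           c    b    e    e    e    a
      0    0    0    0    0    0    0
  d   0    0    0    0    0    0    0
  b   0    0    1    1    1    1    1
  d   0    0    1    1    1    1    1
  e   0    0    1    2    2    2    2
  e   0    0    1    2    3    3    3
  d   0    0    1    2    3    3    3
LCS length = dp[6][6] = 3

3


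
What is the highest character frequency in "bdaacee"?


Input: bdaacee
Character counts:
  'a': 2
  'b': 1
  'c': 1
  'd': 1
  'e': 2
Maximum frequency: 2

2


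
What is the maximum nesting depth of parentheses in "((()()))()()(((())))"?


Input: "((()()))()()(((())))"
Tracking depth:
  Position 0 '(': depth becomes 1
  Position 1 '(': depth becomes 2
  Position 2 '(': depth becomes 3
  Position 3 ')': depth becomes 2
  Position 4 '(': depth becomes 3
  Position 5 ')': depth becomes 2
  Position 6 ')': depth becomes 1
  Position 7 ')': depth becomes 0
  Position 8 '(': depth becomes 1
  Position 9 ')': depth becomes 0
  Position 10 '(': depth becomes 1
  Position 11 ')': depth becomes 0
  Position 12 '(': depth becomes 1
  Position 13 '(': depth becomes 2
  Position 14 '(': depth becomes 3
  Position 15 '(': depth becomes 4
  Position 16 ')': depth becomes 3
  Position 17 ')': depth becomes 2
  Position 18 ')': depth becomes 1
  Position 19 ')': depth becomes 0
Maximum depth reached: 4

4


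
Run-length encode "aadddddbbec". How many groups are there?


Input: aadddddbbec
Scanning for consecutive runs:
  Group 1: 'a' x 2 (positions 0-1)
  Group 2: 'd' x 5 (positions 2-6)
  Group 3: 'b' x 2 (positions 7-8)
  Group 4: 'e' x 1 (positions 9-9)
  Group 5: 'c' x 1 (positions 10-10)
Total groups: 5

5


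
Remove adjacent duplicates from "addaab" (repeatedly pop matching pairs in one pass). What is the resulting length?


Input: addaab
Stack-based adjacent duplicate removal:
  Read 'a': push. Stack: a
  Read 'd': push. Stack: ad
  Read 'd': matches stack top 'd' => pop. Stack: a
  Read 'a': matches stack top 'a' => pop. Stack: (empty)
  Read 'a': push. Stack: a
  Read 'b': push. Stack: ab
Final stack: "ab" (length 2)

2


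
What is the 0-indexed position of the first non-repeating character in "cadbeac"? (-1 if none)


Input: cadbeac
Character frequencies:
  'a': 2
  'b': 1
  'c': 2
  'd': 1
  'e': 1
Scanning left to right for freq == 1:
  Position 0 ('c'): freq=2, skip
  Position 1 ('a'): freq=2, skip
  Position 2 ('d'): unique! => answer = 2

2


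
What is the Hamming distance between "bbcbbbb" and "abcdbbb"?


Comparing "bbcbbbb" and "abcdbbb" position by position:
  Position 0: 'b' vs 'a' => differ
  Position 1: 'b' vs 'b' => same
  Position 2: 'c' vs 'c' => same
  Position 3: 'b' vs 'd' => differ
  Position 4: 'b' vs 'b' => same
  Position 5: 'b' vs 'b' => same
  Position 6: 'b' vs 'b' => same
Total differences (Hamming distance): 2

2


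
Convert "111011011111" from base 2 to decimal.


Input: "111011011111" in base 2
Positional expansion:
  Digit '1' (value 1) x 2^11 = 2048
  Digit '1' (value 1) x 2^10 = 1024
  Digit '1' (value 1) x 2^9 = 512
  Digit '0' (value 0) x 2^8 = 0
  Digit '1' (value 1) x 2^7 = 128
  Digit '1' (value 1) x 2^6 = 64
  Digit '0' (value 0) x 2^5 = 0
  Digit '1' (value 1) x 2^4 = 16
  Digit '1' (value 1) x 2^3 = 8
  Digit '1' (value 1) x 2^2 = 4
  Digit '1' (value 1) x 2^1 = 2
  Digit '1' (value 1) x 2^0 = 1
Sum = 3807

3807


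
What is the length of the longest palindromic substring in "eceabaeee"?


Input: "eceabaeee"
Checking substrings for palindromes:
  [2:7] "eabae" (len 5) => palindrome
  [0:3] "ece" (len 3) => palindrome
  [3:6] "aba" (len 3) => palindrome
  [6:9] "eee" (len 3) => palindrome
  [6:8] "ee" (len 2) => palindrome
  [7:9] "ee" (len 2) => palindrome
Longest palindromic substring: "eabae" with length 5

5


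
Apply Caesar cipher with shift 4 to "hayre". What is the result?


Caesar cipher: shift "hayre" by 4
  'h' (pos 7) + 4 = pos 11 = 'l'
  'a' (pos 0) + 4 = pos 4 = 'e'
  'y' (pos 24) + 4 = pos 2 = 'c'
  'r' (pos 17) + 4 = pos 21 = 'v'
  'e' (pos 4) + 4 = pos 8 = 'i'
Result: lecvi

lecvi


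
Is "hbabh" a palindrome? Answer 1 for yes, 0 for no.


Input: hbabh
Reversed: hbabh
  Compare pos 0 ('h') with pos 4 ('h'): match
  Compare pos 1 ('b') with pos 3 ('b'): match
Result: palindrome

1


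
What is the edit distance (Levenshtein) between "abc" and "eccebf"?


Computing edit distance: "abc" -> "eccebf"
DP table:
           e    c    c    e    b    f
      0    1    2    3    4    5    6
  a   1    1    2    3    4    5    6
  b   2    2    2    3    4    4    5
  c   3    3    2    2    3    4    5
Edit distance = dp[3][6] = 5

5


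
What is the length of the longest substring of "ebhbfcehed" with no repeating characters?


Input: "ebhbfcehed"
Sliding window (track last position of each char):
  Position 0 ('e'): window [0,0] length 1 -- new best
  Position 1 ('b'): window [0,1] length 2 -- new best
  Position 2 ('h'): window [0,2] length 3 -- new best
  Position 3 ('b'): repeat (last at 1), move window start to 2
  Position 3 ('b'): window [2,3] length 2
  Position 4 ('f'): window [2,4] length 3
  Position 5 ('c'): window [2,5] length 4 -- new best
  Position 6 ('e'): window [2,6] length 5 -- new best
  Position 7 ('h'): repeat (last at 2), move window start to 3
  Position 7 ('h'): window [3,7] length 5
  Position 8 ('e'): repeat (last at 6), move window start to 7
  Position 8 ('e'): window [7,8] length 2
  Position 9 ('d'): window [7,9] length 3
Longest substring with no repeats: "hbfce" with length 5

5


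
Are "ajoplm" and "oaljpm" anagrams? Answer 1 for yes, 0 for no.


Strings: "ajoplm", "oaljpm"
Sorted first:  ajlmop
Sorted second: ajlmop
Sorted forms match => anagrams

1


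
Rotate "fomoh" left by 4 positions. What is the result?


Input: "fomoh", rotate left by 4
First 4 characters: "fomo"
Remaining characters: "h"
Concatenate remaining + first: "h" + "fomo" = "hfomo"

hfomo


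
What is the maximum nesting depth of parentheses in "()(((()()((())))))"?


Input: "()(((()()((())))))"
Tracking depth:
  Position 0 '(': depth becomes 1
  Position 1 ')': depth becomes 0
  Position 2 '(': depth becomes 1
  Position 3 '(': depth becomes 2
  Position 4 '(': depth becomes 3
  Position 5 '(': depth becomes 4
  Position 6 ')': depth becomes 3
  Position 7 '(': depth becomes 4
  Position 8 ')': depth becomes 3
  Position 9 '(': depth becomes 4
  Position 10 '(': depth becomes 5
  Position 11 '(': depth becomes 6
  Position 12 ')': depth becomes 5
  Position 13 ')': depth becomes 4
  Position 14 ')': depth becomes 3
  Position 15 ')': depth becomes 2
  Position 16 ')': depth becomes 1
  Position 17 ')': depth becomes 0
Maximum depth reached: 6

6


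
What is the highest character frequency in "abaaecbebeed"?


Input: abaaecbebeed
Character counts:
  'a': 3
  'b': 3
  'c': 1
  'd': 1
  'e': 4
Maximum frequency: 4

4


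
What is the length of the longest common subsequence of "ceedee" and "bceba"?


LCS of "ceedee" and "bceba"
DP table:
           b    c    e    b    a
      0    0    0    0    0    0
  c   0    0    1    1    1    1
  e   0    0    1    2    2    2
  e   0    0    1    2    2    2
  d   0    0    1    2    2    2
  e   0    0    1    2    2    2
  e   0    0    1    2    2    2
LCS length = dp[6][5] = 2

2


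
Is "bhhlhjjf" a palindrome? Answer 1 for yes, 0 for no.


Input: bhhlhjjf
Reversed: fjjhlhhb
  Compare pos 0 ('b') with pos 7 ('f'): MISMATCH
  Compare pos 1 ('h') with pos 6 ('j'): MISMATCH
  Compare pos 2 ('h') with pos 5 ('j'): MISMATCH
  Compare pos 3 ('l') with pos 4 ('h'): MISMATCH
Result: not a palindrome

0


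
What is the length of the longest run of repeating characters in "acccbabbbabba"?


Input: "acccbabbbabba"
Scanning for longest run:
  Position 1 ('c'): new char, reset run to 1
  Position 2 ('c'): continues run of 'c', length=2
  Position 3 ('c'): continues run of 'c', length=3
  Position 4 ('b'): new char, reset run to 1
  Position 5 ('a'): new char, reset run to 1
  Position 6 ('b'): new char, reset run to 1
  Position 7 ('b'): continues run of 'b', length=2
  Position 8 ('b'): continues run of 'b', length=3
  Position 9 ('a'): new char, reset run to 1
  Position 10 ('b'): new char, reset run to 1
  Position 11 ('b'): continues run of 'b', length=2
  Position 12 ('a'): new char, reset run to 1
Longest run: 'c' with length 3

3


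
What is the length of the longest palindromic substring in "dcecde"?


Input: "dcecde"
Checking substrings for palindromes:
  [0:5] "dcecd" (len 5) => palindrome
  [1:4] "cec" (len 3) => palindrome
Longest palindromic substring: "dcecd" with length 5

5


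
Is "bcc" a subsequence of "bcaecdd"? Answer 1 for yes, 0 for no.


Check if "bcc" is a subsequence of "bcaecdd"
Greedy scan:
  Position 0 ('b'): matches sub[0] = 'b'
  Position 1 ('c'): matches sub[1] = 'c'
  Position 2 ('a'): no match needed
  Position 3 ('e'): no match needed
  Position 4 ('c'): matches sub[2] = 'c'
  Position 5 ('d'): no match needed
  Position 6 ('d'): no match needed
All 3 characters matched => is a subsequence

1


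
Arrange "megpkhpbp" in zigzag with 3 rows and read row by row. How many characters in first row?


Zigzag "megpkhpbp" into 3 rows:
Placing characters:
  'm' => row 0
  'e' => row 1
  'g' => row 2
  'p' => row 1
  'k' => row 0
  'h' => row 1
  'p' => row 2
  'b' => row 1
  'p' => row 0
Rows:
  Row 0: "mkp"
  Row 1: "ephb"
  Row 2: "gp"
First row length: 3

3


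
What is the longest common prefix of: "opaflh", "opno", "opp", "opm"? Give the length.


Words: opaflh, opno, opp, opm
  Position 0: all 'o' => match
  Position 1: all 'p' => match
  Position 2: ('a', 'n', 'p', 'm') => mismatch, stop
LCP = "op" (length 2)

2


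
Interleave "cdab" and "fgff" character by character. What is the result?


Interleaving "cdab" and "fgff":
  Position 0: 'c' from first, 'f' from second => "cf"
  Position 1: 'd' from first, 'g' from second => "dg"
  Position 2: 'a' from first, 'f' from second => "af"
  Position 3: 'b' from first, 'f' from second => "bf"
Result: cfdgafbf

cfdgafbf


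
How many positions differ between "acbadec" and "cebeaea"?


Comparing "acbadec" and "cebeaea" position by position:
  Position 0: 'a' vs 'c' => DIFFER
  Position 1: 'c' vs 'e' => DIFFER
  Position 2: 'b' vs 'b' => same
  Position 3: 'a' vs 'e' => DIFFER
  Position 4: 'd' vs 'a' => DIFFER
  Position 5: 'e' vs 'e' => same
  Position 6: 'c' vs 'a' => DIFFER
Positions that differ: 5

5


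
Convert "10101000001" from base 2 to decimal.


Input: "10101000001" in base 2
Positional expansion:
  Digit '1' (value 1) x 2^10 = 1024
  Digit '0' (value 0) x 2^9 = 0
  Digit '1' (value 1) x 2^8 = 256
  Digit '0' (value 0) x 2^7 = 0
  Digit '1' (value 1) x 2^6 = 64
  Digit '0' (value 0) x 2^5 = 0
  Digit '0' (value 0) x 2^4 = 0
  Digit '0' (value 0) x 2^3 = 0
  Digit '0' (value 0) x 2^2 = 0
  Digit '0' (value 0) x 2^1 = 0
  Digit '1' (value 1) x 2^0 = 1
Sum = 1345

1345


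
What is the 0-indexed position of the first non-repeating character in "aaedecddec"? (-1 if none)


Input: aaedecddec
Character frequencies:
  'a': 2
  'c': 2
  'd': 3
  'e': 3
Scanning left to right for freq == 1:
  Position 0 ('a'): freq=2, skip
  Position 1 ('a'): freq=2, skip
  Position 2 ('e'): freq=3, skip
  Position 3 ('d'): freq=3, skip
  Position 4 ('e'): freq=3, skip
  Position 5 ('c'): freq=2, skip
  Position 6 ('d'): freq=3, skip
  Position 7 ('d'): freq=3, skip
  Position 8 ('e'): freq=3, skip
  Position 9 ('c'): freq=2, skip
  No unique character found => answer = -1

-1


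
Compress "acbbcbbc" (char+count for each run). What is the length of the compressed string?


Input: acbbcbbc
Runs:
  'a' x 1 => "a1"
  'c' x 1 => "c1"
  'b' x 2 => "b2"
  'c' x 1 => "c1"
  'b' x 2 => "b2"
  'c' x 1 => "c1"
Compressed: "a1c1b2c1b2c1"
Compressed length: 12

12


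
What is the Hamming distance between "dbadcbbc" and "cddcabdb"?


Comparing "dbadcbbc" and "cddcabdb" position by position:
  Position 0: 'd' vs 'c' => differ
  Position 1: 'b' vs 'd' => differ
  Position 2: 'a' vs 'd' => differ
  Position 3: 'd' vs 'c' => differ
  Position 4: 'c' vs 'a' => differ
  Position 5: 'b' vs 'b' => same
  Position 6: 'b' vs 'd' => differ
  Position 7: 'c' vs 'b' => differ
Total differences (Hamming distance): 7

7


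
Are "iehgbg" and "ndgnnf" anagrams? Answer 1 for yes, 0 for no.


Strings: "iehgbg", "ndgnnf"
Sorted first:  begghi
Sorted second: dfgnnn
Differ at position 0: 'b' vs 'd' => not anagrams

0


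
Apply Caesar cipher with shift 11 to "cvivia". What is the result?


Caesar cipher: shift "cvivia" by 11
  'c' (pos 2) + 11 = pos 13 = 'n'
  'v' (pos 21) + 11 = pos 6 = 'g'
  'i' (pos 8) + 11 = pos 19 = 't'
  'v' (pos 21) + 11 = pos 6 = 'g'
  'i' (pos 8) + 11 = pos 19 = 't'
  'a' (pos 0) + 11 = pos 11 = 'l'
Result: ngtgtl

ngtgtl


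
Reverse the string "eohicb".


Input: eohicb
Reading characters right to left:
  Position 5: 'b'
  Position 4: 'c'
  Position 3: 'i'
  Position 2: 'h'
  Position 1: 'o'
  Position 0: 'e'
Reversed: bcihoe

bcihoe


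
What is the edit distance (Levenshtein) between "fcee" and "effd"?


Computing edit distance: "fcee" -> "effd"
DP table:
           e    f    f    d
      0    1    2    3    4
  f   1    1    1    2    3
  c   2    2    2    2    3
  e   3    2    3    3    3
  e   4    3    3    4    4
Edit distance = dp[4][4] = 4

4


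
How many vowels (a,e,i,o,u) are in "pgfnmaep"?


Input: pgfnmaep
Checking each character:
  'p' at position 0: consonant
  'g' at position 1: consonant
  'f' at position 2: consonant
  'n' at position 3: consonant
  'm' at position 4: consonant
  'a' at position 5: vowel (running total: 1)
  'e' at position 6: vowel (running total: 2)
  'p' at position 7: consonant
Total vowels: 2

2


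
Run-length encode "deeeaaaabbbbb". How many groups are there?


Input: deeeaaaabbbbb
Scanning for consecutive runs:
  Group 1: 'd' x 1 (positions 0-0)
  Group 2: 'e' x 3 (positions 1-3)
  Group 3: 'a' x 4 (positions 4-7)
  Group 4: 'b' x 5 (positions 8-12)
Total groups: 4

4


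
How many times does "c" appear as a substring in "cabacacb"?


Searching for "c" in "cabacacb"
Scanning each position:
  Position 0: "c" => MATCH
  Position 1: "a" => no
  Position 2: "b" => no
  Position 3: "a" => no
  Position 4: "c" => MATCH
  Position 5: "a" => no
  Position 6: "c" => MATCH
  Position 7: "b" => no
Total occurrences: 3

3


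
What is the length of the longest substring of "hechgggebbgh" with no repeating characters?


Input: "hechgggebbgh"
Sliding window (track last position of each char):
  Position 0 ('h'): window [0,0] length 1 -- new best
  Position 1 ('e'): window [0,1] length 2 -- new best
  Position 2 ('c'): window [0,2] length 3 -- new best
  Position 3 ('h'): repeat (last at 0), move window start to 1
  Position 3 ('h'): window [1,3] length 3
  Position 4 ('g'): window [1,4] length 4 -- new best
  Position 5 ('g'): repeat (last at 4), move window start to 5
  Position 5 ('g'): window [5,5] length 1
  Position 6 ('g'): repeat (last at 5), move window start to 6
  Position 6 ('g'): window [6,6] length 1
  Position 7 ('e'): window [6,7] length 2
  Position 8 ('b'): window [6,8] length 3
  Position 9 ('b'): repeat (last at 8), move window start to 9
  Position 9 ('b'): window [9,9] length 1
  Position 10 ('g'): window [9,10] length 2
  Position 11 ('h'): window [9,11] length 3
Longest substring with no repeats: "echg" with length 4

4


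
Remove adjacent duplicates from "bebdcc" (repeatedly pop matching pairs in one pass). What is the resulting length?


Input: bebdcc
Stack-based adjacent duplicate removal:
  Read 'b': push. Stack: b
  Read 'e': push. Stack: be
  Read 'b': push. Stack: beb
  Read 'd': push. Stack: bebd
  Read 'c': push. Stack: bebdc
  Read 'c': matches stack top 'c' => pop. Stack: bebd
Final stack: "bebd" (length 4)

4


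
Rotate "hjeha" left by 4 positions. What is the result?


Input: "hjeha", rotate left by 4
First 4 characters: "hjeh"
Remaining characters: "a"
Concatenate remaining + first: "a" + "hjeh" = "ahjeh"

ahjeh


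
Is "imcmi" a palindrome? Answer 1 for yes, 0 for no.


Input: imcmi
Reversed: imcmi
  Compare pos 0 ('i') with pos 4 ('i'): match
  Compare pos 1 ('m') with pos 3 ('m'): match
Result: palindrome

1


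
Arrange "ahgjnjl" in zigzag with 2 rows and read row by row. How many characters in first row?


Zigzag "ahgjnjl" into 2 rows:
Placing characters:
  'a' => row 0
  'h' => row 1
  'g' => row 0
  'j' => row 1
  'n' => row 0
  'j' => row 1
  'l' => row 0
Rows:
  Row 0: "agnl"
  Row 1: "hjj"
First row length: 4

4


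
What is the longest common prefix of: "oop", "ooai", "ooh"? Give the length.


Words: oop, ooai, ooh
  Position 0: all 'o' => match
  Position 1: all 'o' => match
  Position 2: ('p', 'a', 'h') => mismatch, stop
LCP = "oo" (length 2)

2


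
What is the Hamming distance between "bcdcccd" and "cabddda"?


Comparing "bcdcccd" and "cabddda" position by position:
  Position 0: 'b' vs 'c' => differ
  Position 1: 'c' vs 'a' => differ
  Position 2: 'd' vs 'b' => differ
  Position 3: 'c' vs 'd' => differ
  Position 4: 'c' vs 'd' => differ
  Position 5: 'c' vs 'd' => differ
  Position 6: 'd' vs 'a' => differ
Total differences (Hamming distance): 7

7


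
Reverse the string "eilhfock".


Input: eilhfock
Reading characters right to left:
  Position 7: 'k'
  Position 6: 'c'
  Position 5: 'o'
  Position 4: 'f'
  Position 3: 'h'
  Position 2: 'l'
  Position 1: 'i'
  Position 0: 'e'
Reversed: kcofhlie

kcofhlie


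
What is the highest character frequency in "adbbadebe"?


Input: adbbadebe
Character counts:
  'a': 2
  'b': 3
  'd': 2
  'e': 2
Maximum frequency: 3

3


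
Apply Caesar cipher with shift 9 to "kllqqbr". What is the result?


Caesar cipher: shift "kllqqbr" by 9
  'k' (pos 10) + 9 = pos 19 = 't'
  'l' (pos 11) + 9 = pos 20 = 'u'
  'l' (pos 11) + 9 = pos 20 = 'u'
  'q' (pos 16) + 9 = pos 25 = 'z'
  'q' (pos 16) + 9 = pos 25 = 'z'
  'b' (pos 1) + 9 = pos 10 = 'k'
  'r' (pos 17) + 9 = pos 0 = 'a'
Result: tuuzzka

tuuzzka


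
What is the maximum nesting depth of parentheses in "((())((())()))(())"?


Input: "((())((())()))(())"
Tracking depth:
  Position 0 '(': depth becomes 1
  Position 1 '(': depth becomes 2
  Position 2 '(': depth becomes 3
  Position 3 ')': depth becomes 2
  Position 4 ')': depth becomes 1
  Position 5 '(': depth becomes 2
  Position 6 '(': depth becomes 3
  Position 7 '(': depth becomes 4
  Position 8 ')': depth becomes 3
  Position 9 ')': depth becomes 2
  Position 10 '(': depth becomes 3
  Position 11 ')': depth becomes 2
  Position 12 ')': depth becomes 1
  Position 13 ')': depth becomes 0
  Position 14 '(': depth becomes 1
  Position 15 '(': depth becomes 2
  Position 16 ')': depth becomes 1
  Position 17 ')': depth becomes 0
Maximum depth reached: 4

4


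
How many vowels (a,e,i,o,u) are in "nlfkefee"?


Input: nlfkefee
Checking each character:
  'n' at position 0: consonant
  'l' at position 1: consonant
  'f' at position 2: consonant
  'k' at position 3: consonant
  'e' at position 4: vowel (running total: 1)
  'f' at position 5: consonant
  'e' at position 6: vowel (running total: 2)
  'e' at position 7: vowel (running total: 3)
Total vowels: 3

3


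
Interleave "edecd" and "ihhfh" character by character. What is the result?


Interleaving "edecd" and "ihhfh":
  Position 0: 'e' from first, 'i' from second => "ei"
  Position 1: 'd' from first, 'h' from second => "dh"
  Position 2: 'e' from first, 'h' from second => "eh"
  Position 3: 'c' from first, 'f' from second => "cf"
  Position 4: 'd' from first, 'h' from second => "dh"
Result: eidhehcfdh

eidhehcfdh


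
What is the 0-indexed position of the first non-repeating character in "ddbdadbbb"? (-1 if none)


Input: ddbdadbbb
Character frequencies:
  'a': 1
  'b': 4
  'd': 4
Scanning left to right for freq == 1:
  Position 0 ('d'): freq=4, skip
  Position 1 ('d'): freq=4, skip
  Position 2 ('b'): freq=4, skip
  Position 3 ('d'): freq=4, skip
  Position 4 ('a'): unique! => answer = 4

4


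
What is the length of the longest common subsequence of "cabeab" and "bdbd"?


LCS of "cabeab" and "bdbd"
DP table:
           b    d    b    d
      0    0    0    0    0
  c   0    0    0    0    0
  a   0    0    0    0    0
  b   0    1    1    1    1
  e   0    1    1    1    1
  a   0    1    1    1    1
  b   0    1    1    2    2
LCS length = dp[6][4] = 2

2


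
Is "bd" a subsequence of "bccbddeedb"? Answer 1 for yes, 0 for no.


Check if "bd" is a subsequence of "bccbddeedb"
Greedy scan:
  Position 0 ('b'): matches sub[0] = 'b'
  Position 1 ('c'): no match needed
  Position 2 ('c'): no match needed
  Position 3 ('b'): no match needed
  Position 4 ('d'): matches sub[1] = 'd'
  Position 5 ('d'): no match needed
  Position 6 ('e'): no match needed
  Position 7 ('e'): no match needed
  Position 8 ('d'): no match needed
  Position 9 ('b'): no match needed
All 2 characters matched => is a subsequence

1


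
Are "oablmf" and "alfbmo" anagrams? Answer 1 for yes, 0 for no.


Strings: "oablmf", "alfbmo"
Sorted first:  abflmo
Sorted second: abflmo
Sorted forms match => anagrams

1


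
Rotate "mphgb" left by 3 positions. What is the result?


Input: "mphgb", rotate left by 3
First 3 characters: "mph"
Remaining characters: "gb"
Concatenate remaining + first: "gb" + "mph" = "gbmph"

gbmph


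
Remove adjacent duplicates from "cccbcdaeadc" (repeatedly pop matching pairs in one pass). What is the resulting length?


Input: cccbcdaeadc
Stack-based adjacent duplicate removal:
  Read 'c': push. Stack: c
  Read 'c': matches stack top 'c' => pop. Stack: (empty)
  Read 'c': push. Stack: c
  Read 'b': push. Stack: cb
  Read 'c': push. Stack: cbc
  Read 'd': push. Stack: cbcd
  Read 'a': push. Stack: cbcda
  Read 'e': push. Stack: cbcdae
  Read 'a': push. Stack: cbcdaea
  Read 'd': push. Stack: cbcdaead
  Read 'c': push. Stack: cbcdaeadc
Final stack: "cbcdaeadc" (length 9)

9


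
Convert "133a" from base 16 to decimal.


Input: "133a" in base 16
Positional expansion:
  Digit '1' (value 1) x 16^3 = 4096
  Digit '3' (value 3) x 16^2 = 768
  Digit '3' (value 3) x 16^1 = 48
  Digit 'a' (value 10) x 16^0 = 10
Sum = 4922

4922


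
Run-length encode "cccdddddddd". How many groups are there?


Input: cccdddddddd
Scanning for consecutive runs:
  Group 1: 'c' x 3 (positions 0-2)
  Group 2: 'd' x 8 (positions 3-10)
Total groups: 2

2


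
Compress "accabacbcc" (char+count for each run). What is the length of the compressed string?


Input: accabacbcc
Runs:
  'a' x 1 => "a1"
  'c' x 2 => "c2"
  'a' x 1 => "a1"
  'b' x 1 => "b1"
  'a' x 1 => "a1"
  'c' x 1 => "c1"
  'b' x 1 => "b1"
  'c' x 2 => "c2"
Compressed: "a1c2a1b1a1c1b1c2"
Compressed length: 16

16


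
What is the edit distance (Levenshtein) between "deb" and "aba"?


Computing edit distance: "deb" -> "aba"
DP table:
           a    b    a
      0    1    2    3
  d   1    1    2    3
  e   2    2    2    3
  b   3    3    2    3
Edit distance = dp[3][3] = 3

3


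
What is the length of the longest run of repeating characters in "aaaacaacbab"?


Input: "aaaacaacbab"
Scanning for longest run:
  Position 1 ('a'): continues run of 'a', length=2
  Position 2 ('a'): continues run of 'a', length=3
  Position 3 ('a'): continues run of 'a', length=4
  Position 4 ('c'): new char, reset run to 1
  Position 5 ('a'): new char, reset run to 1
  Position 6 ('a'): continues run of 'a', length=2
  Position 7 ('c'): new char, reset run to 1
  Position 8 ('b'): new char, reset run to 1
  Position 9 ('a'): new char, reset run to 1
  Position 10 ('b'): new char, reset run to 1
Longest run: 'a' with length 4

4


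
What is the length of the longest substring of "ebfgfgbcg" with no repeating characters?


Input: "ebfgfgbcg"
Sliding window (track last position of each char):
  Position 0 ('e'): window [0,0] length 1 -- new best
  Position 1 ('b'): window [0,1] length 2 -- new best
  Position 2 ('f'): window [0,2] length 3 -- new best
  Position 3 ('g'): window [0,3] length 4 -- new best
  Position 4 ('f'): repeat (last at 2), move window start to 3
  Position 4 ('f'): window [3,4] length 2
  Position 5 ('g'): repeat (last at 3), move window start to 4
  Position 5 ('g'): window [4,5] length 2
  Position 6 ('b'): window [4,6] length 3
  Position 7 ('c'): window [4,7] length 4
  Position 8 ('g'): repeat (last at 5), move window start to 6
  Position 8 ('g'): window [6,8] length 3
Longest substring with no repeats: "ebfg" with length 4

4
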